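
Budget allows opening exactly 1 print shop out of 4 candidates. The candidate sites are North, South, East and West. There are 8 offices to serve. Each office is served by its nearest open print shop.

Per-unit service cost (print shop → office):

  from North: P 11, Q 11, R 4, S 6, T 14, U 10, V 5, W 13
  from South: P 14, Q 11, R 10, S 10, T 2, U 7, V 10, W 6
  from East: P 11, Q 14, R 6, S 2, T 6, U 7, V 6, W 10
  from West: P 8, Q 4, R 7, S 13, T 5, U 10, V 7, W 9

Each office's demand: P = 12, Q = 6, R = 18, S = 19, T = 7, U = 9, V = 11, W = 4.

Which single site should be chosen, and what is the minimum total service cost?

Choose East only; total service cost 573.

With exactly 1 open, each office uses its cheapest among the chosen.
{East}: P→East 11·12=132, Q→East 14·6=84, R→East 6·18=108, S→East 2·19=38, T→East 6·7=42, U→East 7·9=63, V→East 6·11=66, W→East 10·4=40. Service cost 573.
{North}: service cost 679
{West}: service cost 731
Among all 4 size-1 choices, {East} is lowest.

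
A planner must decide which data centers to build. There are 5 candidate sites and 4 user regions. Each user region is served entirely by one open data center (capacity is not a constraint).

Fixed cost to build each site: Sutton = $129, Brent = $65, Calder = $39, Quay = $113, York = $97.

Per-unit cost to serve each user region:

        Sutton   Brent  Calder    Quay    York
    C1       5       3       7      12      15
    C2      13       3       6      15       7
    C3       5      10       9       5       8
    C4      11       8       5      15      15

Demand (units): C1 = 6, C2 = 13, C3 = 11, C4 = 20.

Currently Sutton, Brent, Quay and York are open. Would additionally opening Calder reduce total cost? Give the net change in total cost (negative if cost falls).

Yes — net change −21 (cost falls by 21).

Current service cost with {Sutton, Brent, Quay, York}: 272.
Adding Calder: each user region re-picks its cheapest; new service cost 212, saving 60.
Extra fixed cost: 39. Net change = 39 − 60 = -21.
(Totals: 676 → 655.)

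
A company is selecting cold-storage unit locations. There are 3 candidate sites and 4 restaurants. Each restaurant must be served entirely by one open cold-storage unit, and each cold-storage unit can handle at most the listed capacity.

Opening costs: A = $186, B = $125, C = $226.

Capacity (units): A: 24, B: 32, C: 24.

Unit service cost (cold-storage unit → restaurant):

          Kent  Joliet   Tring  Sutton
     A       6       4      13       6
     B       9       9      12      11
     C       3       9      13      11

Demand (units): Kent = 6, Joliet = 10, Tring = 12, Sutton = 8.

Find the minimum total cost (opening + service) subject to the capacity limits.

Open {A, B}: Kent→A 6·6=36, Joliet→A 4·10=40, Tring→B 12·12=144, Sutton→A 6·8=48.
Loads: A carries 24/24, B carries 12/32. Service 268; fixed 311; total 579.
Next best feasible plan costs 597.

Minimum total cost: 579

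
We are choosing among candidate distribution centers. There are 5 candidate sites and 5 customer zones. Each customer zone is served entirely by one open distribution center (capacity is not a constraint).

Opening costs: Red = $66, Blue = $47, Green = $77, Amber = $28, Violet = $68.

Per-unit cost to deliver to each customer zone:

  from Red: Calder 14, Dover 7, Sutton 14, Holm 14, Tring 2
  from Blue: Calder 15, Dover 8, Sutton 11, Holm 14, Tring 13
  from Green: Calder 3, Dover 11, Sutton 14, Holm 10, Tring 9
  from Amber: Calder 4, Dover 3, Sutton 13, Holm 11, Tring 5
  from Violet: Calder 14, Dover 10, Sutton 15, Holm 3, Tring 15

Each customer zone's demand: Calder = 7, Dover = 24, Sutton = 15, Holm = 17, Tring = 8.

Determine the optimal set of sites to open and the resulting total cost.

For any fixed open set, each customer zone goes to its cheapest open site; total = fixed + service.
{Amber, Violet}: Calder→Amber 4·7=28, Dover→Amber 3·24=72, Sutton→Amber 13·15=195, Holm→Violet 3·17=51, Tring→Amber 5·8=40. Service 386; fixed 96; total 482.
{Blue, Amber, Violet}: service 356 + fixed 143 = 499
{Red, Amber, Violet}: service 362 + fixed 162 = 524
{Red, Blue, Green, Amber, Violet}: Calder→Green 3·7=21, Dover→Amber 3·24=72, Sutton→Blue 11·15=165, Holm→Violet 3·17=51, Tring→Red 2·8=16. Service 325; fixed 286; total 611.
No other subset beats 482.

Open Amber and Violet; minimum total cost 482.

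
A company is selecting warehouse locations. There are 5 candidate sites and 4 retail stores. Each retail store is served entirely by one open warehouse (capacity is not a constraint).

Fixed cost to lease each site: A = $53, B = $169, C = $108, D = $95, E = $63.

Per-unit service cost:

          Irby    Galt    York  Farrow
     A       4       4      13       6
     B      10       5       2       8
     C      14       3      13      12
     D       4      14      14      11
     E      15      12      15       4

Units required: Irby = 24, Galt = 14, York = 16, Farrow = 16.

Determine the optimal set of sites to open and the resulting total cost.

For any fixed open set, each retail store goes to its cheapest open site; total = fixed + service.
{A, B}: Irby→A 4·24=96, Galt→A 4·14=56, York→B 2·16=32, Farrow→A 6·16=96. Service 280; fixed 222; total 502.
{A}: Irby→A 4·24=96, Galt→A 4·14=56, York→A 13·16=208, Farrow→A 6·16=96. Service 456; fixed 53; total 509.
{A, B, E}: service 248 + fixed 285 = 533
{A, B, C, D, E}: Irby→A 4·24=96, Galt→C 3·14=42, York→B 2·16=32, Farrow→E 4·16=64. Service 234; fixed 488; total 722.
No other subset beats 502.

Open A and B; minimum total cost 502.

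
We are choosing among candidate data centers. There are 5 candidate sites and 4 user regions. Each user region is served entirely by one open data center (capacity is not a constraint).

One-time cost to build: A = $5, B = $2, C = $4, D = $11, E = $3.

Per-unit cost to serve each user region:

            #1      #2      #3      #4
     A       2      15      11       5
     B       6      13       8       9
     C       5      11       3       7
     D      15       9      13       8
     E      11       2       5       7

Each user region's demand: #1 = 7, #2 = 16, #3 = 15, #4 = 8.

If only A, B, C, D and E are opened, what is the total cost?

Total cost: 156

Each user region is assigned to its cheapest site among the open ones.
{A, B, C, D, E}: #1→A 2·7=14, #2→E 2·16=32, #3→C 3·15=45, #4→A 5·8=40. Service 131; fixed 25; total 156.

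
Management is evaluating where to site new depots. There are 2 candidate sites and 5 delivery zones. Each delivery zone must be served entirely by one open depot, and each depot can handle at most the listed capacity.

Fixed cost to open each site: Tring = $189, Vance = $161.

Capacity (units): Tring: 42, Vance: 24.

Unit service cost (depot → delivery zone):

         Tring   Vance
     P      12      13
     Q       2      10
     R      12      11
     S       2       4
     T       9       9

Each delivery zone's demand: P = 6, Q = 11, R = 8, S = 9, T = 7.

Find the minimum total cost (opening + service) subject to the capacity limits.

Open {Tring}: P→Tring 12·6=72, Q→Tring 2·11=22, R→Tring 12·8=96, S→Tring 2·9=18, T→Tring 9·7=63.
Loads: Tring carries 41/42. Service 271; fixed 189; total 460.
Next best feasible plan costs 613.

Minimum total cost: 460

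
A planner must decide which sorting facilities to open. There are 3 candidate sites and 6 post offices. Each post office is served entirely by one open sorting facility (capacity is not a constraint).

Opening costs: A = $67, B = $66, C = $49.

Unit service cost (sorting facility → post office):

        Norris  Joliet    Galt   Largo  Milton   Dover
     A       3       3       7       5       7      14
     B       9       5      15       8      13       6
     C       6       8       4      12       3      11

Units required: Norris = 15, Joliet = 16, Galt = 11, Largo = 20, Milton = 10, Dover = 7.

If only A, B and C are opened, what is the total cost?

Each post office is assigned to its cheapest site among the open ones.
{A, B, C}: Norris→A 3·15=45, Joliet→A 3·16=48, Galt→C 4·11=44, Largo→A 5·20=100, Milton→C 3·10=30, Dover→B 6·7=42. Service 309; fixed 182; total 491.

Total cost: 491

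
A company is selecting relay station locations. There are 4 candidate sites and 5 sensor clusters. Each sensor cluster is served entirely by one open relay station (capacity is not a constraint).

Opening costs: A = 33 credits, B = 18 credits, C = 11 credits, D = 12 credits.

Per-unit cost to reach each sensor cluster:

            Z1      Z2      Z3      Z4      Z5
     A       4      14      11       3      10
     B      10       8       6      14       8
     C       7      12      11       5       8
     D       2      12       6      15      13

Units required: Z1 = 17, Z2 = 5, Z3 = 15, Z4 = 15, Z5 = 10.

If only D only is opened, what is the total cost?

Each sensor cluster is assigned to its cheapest site among the open ones.
{D}: Z1→D 2·17=34, Z2→D 12·5=60, Z3→D 6·15=90, Z4→D 15·15=225, Z5→D 13·10=130. Service 539; fixed 12; total 551.

Total cost: 551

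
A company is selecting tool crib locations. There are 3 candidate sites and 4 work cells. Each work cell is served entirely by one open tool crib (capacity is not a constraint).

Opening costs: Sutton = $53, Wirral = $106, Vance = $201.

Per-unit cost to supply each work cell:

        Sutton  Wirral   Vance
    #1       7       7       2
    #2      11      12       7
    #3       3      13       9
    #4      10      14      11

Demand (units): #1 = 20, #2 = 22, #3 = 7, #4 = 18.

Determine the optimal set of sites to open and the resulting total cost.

Open Sutton only; minimum total cost 636.

For any fixed open set, each work cell goes to its cheapest open site; total = fixed + service.
{Sutton}: #1→Sutton 7·20=140, #2→Sutton 11·22=242, #3→Sutton 3·7=21, #4→Sutton 10·18=180. Service 583; fixed 53; total 636.
{Sutton, Vance}: service 395 + fixed 254 = 649
{Vance}: #1→Vance 2·20=40, #2→Vance 7·22=154, #3→Vance 9·7=63, #4→Vance 11·18=198. Service 455; fixed 201; total 656.
{Sutton, Wirral, Vance}: service 395 + fixed 360 = 755
No other subset beats 636.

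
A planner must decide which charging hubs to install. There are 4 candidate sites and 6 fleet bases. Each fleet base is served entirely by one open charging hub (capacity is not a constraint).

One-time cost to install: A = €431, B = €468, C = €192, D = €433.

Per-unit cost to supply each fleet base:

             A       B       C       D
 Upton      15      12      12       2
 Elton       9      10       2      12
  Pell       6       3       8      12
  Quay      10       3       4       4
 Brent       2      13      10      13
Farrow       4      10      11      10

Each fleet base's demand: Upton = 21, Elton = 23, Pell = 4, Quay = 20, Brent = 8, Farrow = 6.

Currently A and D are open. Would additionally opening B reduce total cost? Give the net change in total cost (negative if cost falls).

No — net change +436 (cost rises by 436).

Current service cost with {A, D}: 393.
Adding B: each fleet base re-picks its cheapest; new service cost 361, saving 32.
Extra fixed cost: 468. Net change = 468 − 32 = 436.
(Totals: 1257 → 1693.)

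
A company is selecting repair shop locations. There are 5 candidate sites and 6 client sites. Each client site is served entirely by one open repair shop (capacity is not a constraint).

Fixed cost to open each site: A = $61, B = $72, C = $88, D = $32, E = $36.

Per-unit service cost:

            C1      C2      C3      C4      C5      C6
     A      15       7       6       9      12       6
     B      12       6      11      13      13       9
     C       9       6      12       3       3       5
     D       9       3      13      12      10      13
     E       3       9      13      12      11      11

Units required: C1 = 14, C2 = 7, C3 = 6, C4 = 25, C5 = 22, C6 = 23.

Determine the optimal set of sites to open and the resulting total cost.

Open C and E; minimum total cost 536.

For any fixed open set, each client site goes to its cheapest open site; total = fixed + service.
{C, E}: C1→E 3·14=42, C2→C 6·7=42, C3→C 12·6=72, C4→C 3·25=75, C5→C 3·22=66, C6→C 5·23=115. Service 412; fixed 124; total 536.
{C, D, E}: C1→E 3·14=42, C2→D 3·7=21, C3→C 12·6=72, C4→C 3·25=75, C5→C 3·22=66, C6→C 5·23=115. Service 391; fixed 156; total 547.
{A, C, E}: C1→E 3·14=42, C2→C 6·7=42, C3→A 6·6=36, C4→C 3·25=75, C5→C 3·22=66, C6→C 5·23=115. Service 376; fixed 185; total 561.
{A, B, C, D, E}: service 355 + fixed 289 = 644
No other subset beats 536.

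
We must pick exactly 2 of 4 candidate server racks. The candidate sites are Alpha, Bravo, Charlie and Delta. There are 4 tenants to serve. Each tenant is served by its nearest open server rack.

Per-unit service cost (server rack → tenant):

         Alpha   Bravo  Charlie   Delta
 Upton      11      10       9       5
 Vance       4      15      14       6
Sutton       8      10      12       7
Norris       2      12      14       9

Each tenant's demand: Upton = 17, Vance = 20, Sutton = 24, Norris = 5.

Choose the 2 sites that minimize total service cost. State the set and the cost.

With exactly 2 open, each tenant uses its cheapest among the chosen.
{Alpha, Delta}: Upton→Delta 5·17=85, Vance→Alpha 4·20=80, Sutton→Delta 7·24=168, Norris→Alpha 2·5=10. Service cost 343.
{Bravo, Delta}: service cost 418
{Charlie, Delta}: service cost 418
Among all 6 size-2 choices, {Alpha, Delta} is lowest.

Choose Alpha and Delta; total service cost 343.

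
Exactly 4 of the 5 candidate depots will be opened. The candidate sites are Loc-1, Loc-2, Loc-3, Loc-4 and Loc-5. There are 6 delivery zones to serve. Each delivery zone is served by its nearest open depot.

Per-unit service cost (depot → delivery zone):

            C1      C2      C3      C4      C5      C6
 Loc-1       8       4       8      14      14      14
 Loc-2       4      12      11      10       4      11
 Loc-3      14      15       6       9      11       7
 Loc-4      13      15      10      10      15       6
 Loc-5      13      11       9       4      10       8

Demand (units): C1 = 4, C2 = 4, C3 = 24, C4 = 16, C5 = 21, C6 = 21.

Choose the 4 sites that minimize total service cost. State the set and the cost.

With exactly 4 open, each delivery zone uses its cheapest among the chosen.
{Loc-1, Loc-2, Loc-3, Loc-5}: C1→Loc-2 4·4=16, C2→Loc-1 4·4=16, C3→Loc-3 6·24=144, C4→Loc-5 4·16=64, C5→Loc-2 4·21=84, C6→Loc-3 7·21=147. Service cost 471.
{Loc-2, Loc-3, Loc-4, Loc-5}: service cost 478
{Loc-1, Loc-2, Loc-4, Loc-5}: service cost 498
Among all 5 size-4 choices, {Loc-1, Loc-2, Loc-3, Loc-5} is lowest.

Choose Loc-1, Loc-2, Loc-3 and Loc-5; total service cost 471.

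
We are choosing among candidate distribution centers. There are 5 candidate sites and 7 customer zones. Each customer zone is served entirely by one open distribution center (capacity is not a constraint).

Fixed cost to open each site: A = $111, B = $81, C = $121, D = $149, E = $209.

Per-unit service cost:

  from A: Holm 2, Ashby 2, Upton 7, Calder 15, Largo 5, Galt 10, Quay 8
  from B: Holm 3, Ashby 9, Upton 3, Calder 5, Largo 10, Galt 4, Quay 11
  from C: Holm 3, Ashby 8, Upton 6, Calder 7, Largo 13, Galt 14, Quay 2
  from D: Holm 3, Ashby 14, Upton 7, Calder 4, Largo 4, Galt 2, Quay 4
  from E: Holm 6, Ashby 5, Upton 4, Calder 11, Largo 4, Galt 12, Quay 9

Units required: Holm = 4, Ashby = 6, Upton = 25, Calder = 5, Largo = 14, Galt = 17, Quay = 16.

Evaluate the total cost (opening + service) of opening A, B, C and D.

Total cost: 699

Each customer zone is assigned to its cheapest site among the open ones.
{A, B, C, D}: Holm→A 2·4=8, Ashby→A 2·6=12, Upton→B 3·25=75, Calder→D 4·5=20, Largo→D 4·14=56, Galt→D 2·17=34, Quay→C 2·16=32. Service 237; fixed 462; total 699.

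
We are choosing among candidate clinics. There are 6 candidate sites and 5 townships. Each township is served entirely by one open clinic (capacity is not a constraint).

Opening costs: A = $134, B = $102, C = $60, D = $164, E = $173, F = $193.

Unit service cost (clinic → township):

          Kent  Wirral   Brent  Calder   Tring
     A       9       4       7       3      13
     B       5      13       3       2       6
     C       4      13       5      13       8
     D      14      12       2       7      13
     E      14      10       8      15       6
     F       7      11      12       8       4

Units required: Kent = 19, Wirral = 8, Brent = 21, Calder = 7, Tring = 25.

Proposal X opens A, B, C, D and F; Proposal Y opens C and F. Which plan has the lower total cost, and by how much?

Proposal Y is cheaper by 239.

Proposal X: {A, B, C, D, F}: Kent→C 4·19=76, Wirral→A 4·8=32, Brent→D 2·21=42, Calder→B 2·7=14, Tring→F 4·25=100. Service 264; fixed 653; total 917.
Proposal Y: {C, F}: Kent→C 4·19=76, Wirral→F 11·8=88, Brent→C 5·21=105, Calder→F 8·7=56, Tring→F 4·25=100. Service 425; fixed 253; total 678.
Difference: |917 − 678| = 239.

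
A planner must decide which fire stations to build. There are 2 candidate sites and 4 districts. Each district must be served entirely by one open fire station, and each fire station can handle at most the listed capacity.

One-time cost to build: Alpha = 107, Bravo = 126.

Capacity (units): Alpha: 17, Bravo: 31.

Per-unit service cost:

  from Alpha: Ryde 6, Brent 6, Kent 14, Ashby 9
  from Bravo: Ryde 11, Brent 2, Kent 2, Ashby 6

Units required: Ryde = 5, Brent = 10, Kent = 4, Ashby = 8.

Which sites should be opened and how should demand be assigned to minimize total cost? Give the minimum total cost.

Minimum total cost: 257

Open {Bravo}: Ryde→Bravo 11·5=55, Brent→Bravo 2·10=20, Kent→Bravo 2·4=8, Ashby→Bravo 6·8=48.
Loads: Bravo carries 27/31. Service 131; fixed 126; total 257.
Next best feasible plan costs 339.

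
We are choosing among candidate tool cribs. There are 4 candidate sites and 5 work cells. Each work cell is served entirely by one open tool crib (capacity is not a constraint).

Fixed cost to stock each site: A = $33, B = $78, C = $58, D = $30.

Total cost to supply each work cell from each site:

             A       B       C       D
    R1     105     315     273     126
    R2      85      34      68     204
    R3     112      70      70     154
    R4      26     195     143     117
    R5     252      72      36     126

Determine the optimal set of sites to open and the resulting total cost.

Open A and C; minimum total cost 396.

For any fixed open set, each work cell goes to its cheapest open site; total = fixed + service.
{A, C}: R1→A 105, R2→C 68, R3→C 70, R4→A 26, R5→C 36. Service 305; fixed 91; total 396.
{A, B}: service 307 + fixed 111 = 418
{A, C, D}: service 305 + fixed 121 = 426
{A, B, C, D}: R1→A 105, R2→B 34, R3→B 70, R4→A 26, R5→C 36. Service 271; fixed 199; total 470.
No other subset beats 396.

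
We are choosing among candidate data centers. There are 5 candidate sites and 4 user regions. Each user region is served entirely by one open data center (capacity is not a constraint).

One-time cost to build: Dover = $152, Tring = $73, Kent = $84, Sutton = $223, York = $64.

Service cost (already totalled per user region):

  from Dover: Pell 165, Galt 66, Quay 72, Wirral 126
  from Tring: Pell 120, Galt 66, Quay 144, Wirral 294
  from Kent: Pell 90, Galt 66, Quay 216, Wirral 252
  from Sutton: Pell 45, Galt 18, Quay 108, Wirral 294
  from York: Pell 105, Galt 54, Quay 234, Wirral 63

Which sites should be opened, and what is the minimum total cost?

For any fixed open set, each user region goes to its cheapest open site; total = fixed + service.
{Tring, York}: Pell→York 105, Galt→York 54, Quay→Tring 144, Wirral→York 63. Service 366; fixed 137; total 503.
{Dover, York}: Pell→York 105, Galt→York 54, Quay→Dover 72, Wirral→York 63. Service 294; fixed 216; total 510.
{York}: service 456 + fixed 64 = 520
{Dover, Tring, Kent, Sutton, York}: Pell→Sutton 45, Galt→Sutton 18, Quay→Dover 72, Wirral→York 63. Service 198; fixed 596; total 794.
No other subset beats 503.

Open Tring and York; minimum total cost 503.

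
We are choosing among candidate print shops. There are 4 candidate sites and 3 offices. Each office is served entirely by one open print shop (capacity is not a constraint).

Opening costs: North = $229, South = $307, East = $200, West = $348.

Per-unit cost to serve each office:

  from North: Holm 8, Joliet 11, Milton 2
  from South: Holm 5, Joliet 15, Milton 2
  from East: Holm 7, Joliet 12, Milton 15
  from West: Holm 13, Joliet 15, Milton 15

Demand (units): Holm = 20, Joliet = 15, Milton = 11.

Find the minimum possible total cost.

For any fixed open set, each office goes to its cheapest open site; total = fixed + service.
{North}: Holm→North 8·20=160, Joliet→North 11·15=165, Milton→North 2·11=22. Service 347; fixed 229; total 576.
{South}: Holm→South 5·20=100, Joliet→South 15·15=225, Milton→South 2·11=22. Service 347; fixed 307; total 654.
{East}: service 485 + fixed 200 = 685
{North, South, East, West}: Holm→South 5·20=100, Joliet→North 11·15=165, Milton→North 2·11=22. Service 287; fixed 1084; total 1371.
No other subset beats 576.

Minimum total cost: 576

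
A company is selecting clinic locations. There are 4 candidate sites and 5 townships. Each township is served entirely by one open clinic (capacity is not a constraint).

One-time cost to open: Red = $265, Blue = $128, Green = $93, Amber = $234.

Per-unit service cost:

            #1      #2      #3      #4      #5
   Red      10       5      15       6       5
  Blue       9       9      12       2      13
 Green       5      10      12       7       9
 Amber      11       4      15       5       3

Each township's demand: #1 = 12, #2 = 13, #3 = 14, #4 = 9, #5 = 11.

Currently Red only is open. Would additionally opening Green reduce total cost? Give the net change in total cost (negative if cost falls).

Yes — net change −9 (cost falls by 9).

Current service cost with {Red}: 504.
Adding Green: each township re-picks its cheapest; new service cost 402, saving 102.
Extra fixed cost: 93. Net change = 93 − 102 = -9.
(Totals: 769 → 760.)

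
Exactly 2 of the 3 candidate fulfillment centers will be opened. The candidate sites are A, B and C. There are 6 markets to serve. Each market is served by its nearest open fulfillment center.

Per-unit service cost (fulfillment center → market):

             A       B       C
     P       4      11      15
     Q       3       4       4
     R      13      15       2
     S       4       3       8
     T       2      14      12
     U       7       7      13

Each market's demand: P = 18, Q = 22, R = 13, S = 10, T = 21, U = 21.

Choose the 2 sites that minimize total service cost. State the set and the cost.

With exactly 2 open, each market uses its cheapest among the chosen.
{A, C}: P→A 4·18=72, Q→A 3·22=66, R→C 2·13=26, S→A 4·10=40, T→A 2·21=42, U→A 7·21=147. Service cost 393.
{A, B}: service cost 526
{B, C}: service cost 741
Among all 3 size-2 choices, {A, C} is lowest.

Choose A and C; total service cost 393.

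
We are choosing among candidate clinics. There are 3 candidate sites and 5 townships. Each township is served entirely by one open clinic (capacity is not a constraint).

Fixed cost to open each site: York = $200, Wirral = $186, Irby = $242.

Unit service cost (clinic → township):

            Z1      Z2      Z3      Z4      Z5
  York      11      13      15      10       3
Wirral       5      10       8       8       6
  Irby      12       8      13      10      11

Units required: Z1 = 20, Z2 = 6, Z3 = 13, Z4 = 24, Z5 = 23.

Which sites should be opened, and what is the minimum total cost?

Open Wirral only; minimum total cost 780.

For any fixed open set, each township goes to its cheapest open site; total = fixed + service.
{Wirral}: Z1→Wirral 5·20=100, Z2→Wirral 10·6=60, Z3→Wirral 8·13=104, Z4→Wirral 8·24=192, Z5→Wirral 6·23=138. Service 594; fixed 186; total 780.
{York, Wirral}: service 525 + fixed 386 = 911
{York}: service 802 + fixed 200 = 1002
{York, Wirral, Irby}: service 513 + fixed 628 = 1141
No other subset beats 780.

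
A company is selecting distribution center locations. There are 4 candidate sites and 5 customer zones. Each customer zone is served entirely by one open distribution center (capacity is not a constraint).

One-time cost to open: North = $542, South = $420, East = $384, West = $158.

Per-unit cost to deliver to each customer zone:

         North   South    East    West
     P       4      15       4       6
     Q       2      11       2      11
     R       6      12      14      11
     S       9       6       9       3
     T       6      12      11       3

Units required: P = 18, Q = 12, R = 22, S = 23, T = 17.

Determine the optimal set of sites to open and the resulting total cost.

Open West only; minimum total cost 760.

For any fixed open set, each customer zone goes to its cheapest open site; total = fixed + service.
{West}: P→West 6·18=108, Q→West 11·12=132, R→West 11·22=242, S→West 3·23=69, T→West 3·17=51. Service 602; fixed 158; total 760.
{East, West}: P→East 4·18=72, Q→East 2·12=24, R→West 11·22=242, S→West 3·23=69, T→West 3·17=51. Service 458; fixed 542; total 1000.
{North, West}: service 348 + fixed 700 = 1048
{North, South, East, West}: service 348 + fixed 1504 = 1852
(All 15 nonempty subsets were checked; West only is lowest.)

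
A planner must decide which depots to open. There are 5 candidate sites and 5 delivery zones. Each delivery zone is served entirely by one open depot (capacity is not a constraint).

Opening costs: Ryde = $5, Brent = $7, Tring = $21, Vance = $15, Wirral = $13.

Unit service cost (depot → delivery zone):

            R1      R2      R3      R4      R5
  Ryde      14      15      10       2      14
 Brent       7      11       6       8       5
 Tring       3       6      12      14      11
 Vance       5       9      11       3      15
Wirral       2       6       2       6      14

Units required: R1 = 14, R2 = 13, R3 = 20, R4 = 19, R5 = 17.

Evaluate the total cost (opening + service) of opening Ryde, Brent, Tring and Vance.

Each delivery zone is assigned to its cheapest site among the open ones.
{Ryde, Brent, Tring, Vance}: R1→Tring 3·14=42, R2→Tring 6·13=78, R3→Brent 6·20=120, R4→Ryde 2·19=38, R5→Brent 5·17=85. Service 363; fixed 48; total 411.

Total cost: 411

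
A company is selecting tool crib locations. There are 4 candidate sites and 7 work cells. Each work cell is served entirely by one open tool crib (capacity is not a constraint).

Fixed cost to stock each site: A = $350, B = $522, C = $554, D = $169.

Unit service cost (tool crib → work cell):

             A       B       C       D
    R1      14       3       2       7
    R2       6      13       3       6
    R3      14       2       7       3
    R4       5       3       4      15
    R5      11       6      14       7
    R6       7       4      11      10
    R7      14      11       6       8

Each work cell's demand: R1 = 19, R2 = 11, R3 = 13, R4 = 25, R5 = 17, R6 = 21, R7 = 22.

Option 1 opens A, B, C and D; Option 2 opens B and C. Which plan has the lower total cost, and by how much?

Option 2 is cheaper by 519.

Option 1: {A, B, C, D}: R1→C 2·19=38, R2→C 3·11=33, R3→B 2·13=26, R4→B 3·25=75, R5→B 6·17=102, R6→B 4·21=84, R7→C 6·22=132. Service 490; fixed 1595; total 2085.
Option 2: {B, C}: R1→C 2·19=38, R2→C 3·11=33, R3→B 2·13=26, R4→B 3·25=75, R5→B 6·17=102, R6→B 4·21=84, R7→C 6·22=132. Service 490; fixed 1076; total 1566.
Difference: |2085 − 1566| = 519.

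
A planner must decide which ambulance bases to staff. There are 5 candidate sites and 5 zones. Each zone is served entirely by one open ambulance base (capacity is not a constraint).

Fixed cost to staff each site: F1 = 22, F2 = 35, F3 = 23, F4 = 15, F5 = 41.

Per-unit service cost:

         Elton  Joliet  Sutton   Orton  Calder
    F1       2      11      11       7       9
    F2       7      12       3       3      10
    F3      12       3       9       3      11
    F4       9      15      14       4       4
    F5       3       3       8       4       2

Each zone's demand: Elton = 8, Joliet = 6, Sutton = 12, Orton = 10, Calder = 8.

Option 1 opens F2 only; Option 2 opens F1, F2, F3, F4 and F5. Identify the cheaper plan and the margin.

Option 2 is cheaper by 57.

Option 1: {F2}: Elton→F2 7·8=56, Joliet→F2 12·6=72, Sutton→F2 3·12=36, Orton→F2 3·10=30, Calder→F2 10·8=80. Service 274; fixed 35; total 309.
Option 2: {F1, F2, F3, F4, F5}: Elton→F1 2·8=16, Joliet→F3 3·6=18, Sutton→F2 3·12=36, Orton→F2 3·10=30, Calder→F5 2·8=16. Service 116; fixed 136; total 252.
Difference: |309 − 252| = 57.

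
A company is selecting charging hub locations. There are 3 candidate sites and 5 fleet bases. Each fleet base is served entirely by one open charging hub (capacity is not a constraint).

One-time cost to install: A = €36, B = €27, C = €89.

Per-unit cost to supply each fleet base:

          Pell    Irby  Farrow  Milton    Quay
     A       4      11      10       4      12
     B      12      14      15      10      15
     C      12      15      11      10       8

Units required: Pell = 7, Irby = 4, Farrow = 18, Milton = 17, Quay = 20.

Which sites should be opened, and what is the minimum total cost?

Open A only; minimum total cost 596.

For any fixed open set, each fleet base goes to its cheapest open site; total = fixed + service.
{A}: Pell→A 4·7=28, Irby→A 11·4=44, Farrow→A 10·18=180, Milton→A 4·17=68, Quay→A 12·20=240. Service 560; fixed 36; total 596.
{A, C}: service 480 + fixed 125 = 605
{A, B}: Pell→A 4·7=28, Irby→A 11·4=44, Farrow→A 10·18=180, Milton→A 4·17=68, Quay→A 12·20=240. Service 560; fixed 63; total 623.
{A, B, C}: service 480 + fixed 152 = 632
(All 7 nonempty subsets were checked; A only is lowest.)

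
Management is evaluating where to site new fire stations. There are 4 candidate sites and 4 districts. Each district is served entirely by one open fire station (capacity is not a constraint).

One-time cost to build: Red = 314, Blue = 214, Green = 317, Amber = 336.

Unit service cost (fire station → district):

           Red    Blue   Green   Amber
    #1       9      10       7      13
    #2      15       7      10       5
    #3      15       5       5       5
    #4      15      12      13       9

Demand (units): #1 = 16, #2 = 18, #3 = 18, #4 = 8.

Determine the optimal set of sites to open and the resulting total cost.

For any fixed open set, each district goes to its cheapest open site; total = fixed + service.
{Blue}: #1→Blue 10·16=160, #2→Blue 7·18=126, #3→Blue 5·18=90, #4→Blue 12·8=96. Service 472; fixed 214; total 686.
{Amber}: service 460 + fixed 336 = 796
{Green}: service 486 + fixed 317 = 803
{Red, Blue, Green, Amber}: service 364 + fixed 1181 = 1545
No other subset beats 686.

Open Blue only; minimum total cost 686.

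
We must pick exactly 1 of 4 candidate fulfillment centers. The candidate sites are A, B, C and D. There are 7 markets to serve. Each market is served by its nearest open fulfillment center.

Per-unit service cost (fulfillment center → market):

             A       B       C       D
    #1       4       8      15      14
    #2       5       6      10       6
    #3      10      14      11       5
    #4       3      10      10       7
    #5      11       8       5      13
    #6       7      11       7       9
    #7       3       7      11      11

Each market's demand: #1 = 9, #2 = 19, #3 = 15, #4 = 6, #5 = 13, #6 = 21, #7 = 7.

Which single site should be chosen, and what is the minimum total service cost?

With exactly 1 open, each market uses its cheapest among the chosen.
{A}: #1→A 4·9=36, #2→A 5·19=95, #3→A 10·15=150, #4→A 3·6=18, #5→A 11·13=143, #6→A 7·21=147, #7→A 3·7=21. Service cost 610.
{D}: service cost 792
{C}: service cost 839
Among all 4 size-1 choices, {A} is lowest.

Choose A only; total service cost 610.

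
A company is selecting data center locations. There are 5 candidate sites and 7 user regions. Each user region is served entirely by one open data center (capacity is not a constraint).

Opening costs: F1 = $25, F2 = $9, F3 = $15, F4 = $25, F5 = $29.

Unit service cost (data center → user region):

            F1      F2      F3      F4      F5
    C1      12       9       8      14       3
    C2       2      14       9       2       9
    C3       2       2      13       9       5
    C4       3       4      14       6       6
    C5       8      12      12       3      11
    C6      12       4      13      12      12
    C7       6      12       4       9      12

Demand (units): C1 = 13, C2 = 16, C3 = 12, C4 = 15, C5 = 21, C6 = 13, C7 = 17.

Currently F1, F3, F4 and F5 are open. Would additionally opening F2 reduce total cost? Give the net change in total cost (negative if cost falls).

Current service cost with {F1, F3, F4, F5}: 427.
Adding F2: each user region re-picks its cheapest; new service cost 323, saving 104.
Extra fixed cost: 9. Net change = 9 − 104 = -95.
(Totals: 521 → 426.)

Yes — net change −95 (cost falls by 95).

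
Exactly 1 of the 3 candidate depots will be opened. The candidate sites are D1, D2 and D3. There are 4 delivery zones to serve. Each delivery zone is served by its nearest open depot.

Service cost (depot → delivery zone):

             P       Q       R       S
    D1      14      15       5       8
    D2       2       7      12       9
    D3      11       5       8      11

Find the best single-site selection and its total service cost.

Choose D2 only; total service cost 30.

With exactly 1 open, each delivery zone uses its cheapest among the chosen.
{D2}: P→D2 2, Q→D2 7, R→D2 12, S→D2 9. Service cost 30.
{D3}: service cost 35
{D1}: service cost 42
Among all 3 size-1 choices, {D2} is lowest.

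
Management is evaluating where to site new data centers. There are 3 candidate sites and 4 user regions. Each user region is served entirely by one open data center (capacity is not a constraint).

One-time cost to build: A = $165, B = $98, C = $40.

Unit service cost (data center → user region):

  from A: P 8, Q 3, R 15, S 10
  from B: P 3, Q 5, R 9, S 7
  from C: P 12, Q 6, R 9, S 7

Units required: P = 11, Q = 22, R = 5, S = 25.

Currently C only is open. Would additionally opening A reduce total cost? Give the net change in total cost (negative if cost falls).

No — net change +55 (cost rises by 55).

Current service cost with {C}: 484.
Adding A: each user region re-picks its cheapest; new service cost 374, saving 110.
Extra fixed cost: 165. Net change = 165 − 110 = 55.
(Totals: 524 → 579.)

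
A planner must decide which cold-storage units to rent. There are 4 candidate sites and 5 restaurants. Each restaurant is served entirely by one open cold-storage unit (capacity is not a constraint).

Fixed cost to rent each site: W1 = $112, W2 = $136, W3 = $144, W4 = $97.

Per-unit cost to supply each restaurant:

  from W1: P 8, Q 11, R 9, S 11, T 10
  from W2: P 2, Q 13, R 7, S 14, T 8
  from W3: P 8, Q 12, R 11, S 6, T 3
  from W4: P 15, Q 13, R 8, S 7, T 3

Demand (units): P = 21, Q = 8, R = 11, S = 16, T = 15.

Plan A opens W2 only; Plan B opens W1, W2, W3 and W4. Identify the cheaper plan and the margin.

Plan A: {W2}: P→W2 2·21=42, Q→W2 13·8=104, R→W2 7·11=77, S→W2 14·16=224, T→W2 8·15=120. Service 567; fixed 136; total 703.
Plan B: {W1, W2, W3, W4}: P→W2 2·21=42, Q→W1 11·8=88, R→W2 7·11=77, S→W3 6·16=96, T→W3 3·15=45. Service 348; fixed 489; total 837.
Difference: |703 − 837| = 134.

Plan A is cheaper by 134.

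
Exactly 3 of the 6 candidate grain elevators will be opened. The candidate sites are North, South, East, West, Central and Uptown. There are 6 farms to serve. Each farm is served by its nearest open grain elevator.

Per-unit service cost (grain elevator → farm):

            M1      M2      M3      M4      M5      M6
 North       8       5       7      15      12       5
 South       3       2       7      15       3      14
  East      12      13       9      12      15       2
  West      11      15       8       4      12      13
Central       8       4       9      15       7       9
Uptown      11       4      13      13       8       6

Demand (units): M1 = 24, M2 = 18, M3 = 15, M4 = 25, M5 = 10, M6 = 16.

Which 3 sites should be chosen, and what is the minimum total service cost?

Choose South, East and West; total service cost 375.

With exactly 3 open, each farm uses its cheapest among the chosen.
{South, East, West}: M1→South 3·24=72, M2→South 2·18=36, M3→South 7·15=105, M4→West 4·25=100, M5→South 3·10=30, M6→East 2·16=32. Service cost 375.
{North, South, West}: service cost 423
{South, West, Uptown}: service cost 439
Among all 20 size-3 choices, {South, East, West} is lowest.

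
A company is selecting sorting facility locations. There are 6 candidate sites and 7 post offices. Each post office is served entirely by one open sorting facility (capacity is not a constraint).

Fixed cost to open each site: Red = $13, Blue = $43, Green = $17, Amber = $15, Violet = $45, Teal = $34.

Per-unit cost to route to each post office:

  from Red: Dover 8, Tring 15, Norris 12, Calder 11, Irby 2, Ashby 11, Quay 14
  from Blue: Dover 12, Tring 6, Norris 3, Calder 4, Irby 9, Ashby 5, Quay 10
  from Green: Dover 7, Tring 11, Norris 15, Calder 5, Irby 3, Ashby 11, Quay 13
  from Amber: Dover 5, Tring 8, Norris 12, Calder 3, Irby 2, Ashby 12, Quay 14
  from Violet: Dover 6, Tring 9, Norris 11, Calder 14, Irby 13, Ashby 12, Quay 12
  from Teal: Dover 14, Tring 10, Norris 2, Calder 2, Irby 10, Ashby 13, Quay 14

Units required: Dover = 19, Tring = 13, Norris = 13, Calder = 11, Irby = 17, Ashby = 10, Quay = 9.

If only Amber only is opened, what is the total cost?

Total cost: 683

Each post office is assigned to its cheapest site among the open ones.
{Amber}: Dover→Amber 5·19=95, Tring→Amber 8·13=104, Norris→Amber 12·13=156, Calder→Amber 3·11=33, Irby→Amber 2·17=34, Ashby→Amber 12·10=120, Quay→Amber 14·9=126. Service 668; fixed 15; total 683.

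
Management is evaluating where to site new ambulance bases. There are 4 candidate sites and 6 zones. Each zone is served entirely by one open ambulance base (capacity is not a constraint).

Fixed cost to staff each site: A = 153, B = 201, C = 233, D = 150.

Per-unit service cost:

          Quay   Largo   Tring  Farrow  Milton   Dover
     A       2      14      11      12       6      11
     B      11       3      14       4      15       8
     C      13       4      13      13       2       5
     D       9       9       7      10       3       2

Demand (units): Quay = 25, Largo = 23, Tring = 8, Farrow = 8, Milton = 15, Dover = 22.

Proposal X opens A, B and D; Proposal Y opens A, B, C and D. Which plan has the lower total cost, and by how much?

Proposal X: {A, B, D}: Quay→A 2·25=50, Largo→B 3·23=69, Tring→D 7·8=56, Farrow→B 4·8=32, Milton→D 3·15=45, Dover→D 2·22=44. Service 296; fixed 504; total 800.
Proposal Y: {A, B, C, D}: Quay→A 2·25=50, Largo→B 3·23=69, Tring→D 7·8=56, Farrow→B 4·8=32, Milton→C 2·15=30, Dover→D 2·22=44. Service 281; fixed 737; total 1018.
Difference: |800 − 1018| = 218.

Proposal X is cheaper by 218.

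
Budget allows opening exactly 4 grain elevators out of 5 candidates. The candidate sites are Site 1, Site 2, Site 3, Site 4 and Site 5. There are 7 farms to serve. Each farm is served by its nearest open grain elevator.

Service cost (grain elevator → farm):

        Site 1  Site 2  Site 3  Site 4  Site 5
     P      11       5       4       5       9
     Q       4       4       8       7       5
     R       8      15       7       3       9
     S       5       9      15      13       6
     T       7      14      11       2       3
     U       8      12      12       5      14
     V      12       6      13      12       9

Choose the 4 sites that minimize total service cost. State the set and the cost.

Choose Site 1, Site 2, Site 3 and Site 4; total service cost 29.

With exactly 4 open, each farm uses its cheapest among the chosen.
{Site 1, Site 2, Site 3, Site 4}: P→Site 3 4, Q→Site 1 4, R→Site 4 3, S→Site 1 5, T→Site 4 2, U→Site 4 5, V→Site 2 6. Service cost 29.
{Site 1, Site 2, Site 4, Site 5}: service cost 30
{Site 2, Site 3, Site 4, Site 5}: service cost 30
Among all 5 size-4 choices, {Site 1, Site 2, Site 3, Site 4} is lowest.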